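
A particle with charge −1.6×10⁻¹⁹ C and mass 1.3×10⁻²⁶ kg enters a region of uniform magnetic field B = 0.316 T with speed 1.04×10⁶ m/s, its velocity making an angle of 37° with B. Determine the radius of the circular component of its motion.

r ≈ 0.161 m

v⊥ = v sinθ = 1.04×10⁶·sin37° ≈ 6.259×10⁵ m/s.
r = m v⊥/(|q|B) = (1.3×10⁻²⁶)(6.259×10⁵)/((1.6×10⁻¹⁹)(0.316)) ≈ 0.161 m.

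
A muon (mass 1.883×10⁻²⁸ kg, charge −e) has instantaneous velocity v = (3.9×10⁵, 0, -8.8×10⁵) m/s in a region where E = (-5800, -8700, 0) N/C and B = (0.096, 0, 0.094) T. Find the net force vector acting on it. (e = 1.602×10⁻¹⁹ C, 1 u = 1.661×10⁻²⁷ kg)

F ≈ (9.29×10⁻¹⁶, 2.08×10⁻¹⁴, 0) N

v×B = (0, -1.21×10⁵, 0) N/C.
E + v×B = (-5800, -1.30×10⁵, 0) N/C.
F = q(E + v×B) = (−1.602×10⁻¹⁹ C)·(-5800, -1.30×10⁵, 0) = (9.29×10⁻¹⁶, 2.08×10⁻¹⁴, 0) N.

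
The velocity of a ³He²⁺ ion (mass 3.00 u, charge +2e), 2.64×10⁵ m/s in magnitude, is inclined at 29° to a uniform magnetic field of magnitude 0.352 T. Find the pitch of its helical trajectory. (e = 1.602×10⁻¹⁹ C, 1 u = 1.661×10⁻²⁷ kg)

v∥ = v cosθ = 2.64×10⁵·cos29° ≈ 2.309×10⁵ m/s.
T = 2πm/(|q|B) = 2π(4.983×10⁻²⁷)/((3.204×10⁻¹⁹)(0.352)) ≈ 2.776×10⁻⁷ s.
pitch = v∥ T = (2.309×10⁵)(2.776×10⁻⁷) ≈ 0.0641 m.

p ≈ 0.0641 m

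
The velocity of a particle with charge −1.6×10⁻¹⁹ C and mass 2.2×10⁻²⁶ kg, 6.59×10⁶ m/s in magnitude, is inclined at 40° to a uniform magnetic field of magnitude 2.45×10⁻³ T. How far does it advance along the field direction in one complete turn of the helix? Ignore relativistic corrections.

p ≈ 1780 m

v∥ = v cosθ = 6.59×10⁶·cos40° ≈ 5.048×10⁶ m/s.
T = 2πm/(|q|B) = 2π(2.2×10⁻²⁶)/((1.6×10⁻¹⁹)(2.45×10⁻³)) ≈ 3.526×10⁻⁴ s.
pitch = v∥ T = (5.048×10⁶)(3.526×10⁻⁴) ≈ 1780 m.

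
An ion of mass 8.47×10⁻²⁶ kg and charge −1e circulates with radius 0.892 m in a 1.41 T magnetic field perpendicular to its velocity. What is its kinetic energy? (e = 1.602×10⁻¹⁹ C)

KE ≈ 2.40×10⁻¹³ J

v = |q|Br/m, then KE = ½mv² = (qBr)²/(2m).
v = (1.602×10⁻¹⁹)(1.41)(0.892)/8.47×10⁻²⁶ ≈ 2.379×10⁶ m/s.
KE = ½(8.47×10⁻²⁶)(2.379×10⁶)² ≈ 2.40×10⁻¹³ J.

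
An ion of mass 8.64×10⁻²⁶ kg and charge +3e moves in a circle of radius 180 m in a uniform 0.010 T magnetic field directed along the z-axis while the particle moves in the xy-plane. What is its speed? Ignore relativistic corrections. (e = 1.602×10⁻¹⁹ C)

v ≈ 1.0×10⁷ m/s

From |q|vB = mv²/r, v = |q|Br/m.
v = (4.806×10⁻¹⁹)(0.010)(180)/8.64×10⁻²⁶ ≈ 1.0×10⁷ m/s.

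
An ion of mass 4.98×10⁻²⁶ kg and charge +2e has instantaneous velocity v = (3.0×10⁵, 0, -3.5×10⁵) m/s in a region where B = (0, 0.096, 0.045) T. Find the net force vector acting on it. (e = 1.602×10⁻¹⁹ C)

F ≈ (1.08×10⁻¹⁴, -4.33×10⁻¹⁵, 9.23×10⁻¹⁵) N

v×B = (3.36×10⁴, -1.35×10⁴, 2.88×10⁴) N/C.
F = q v×B = (3.204×10⁻¹⁹ C)·(3.36×10⁴, -1.35×10⁴, 2.88×10⁴) = (1.08×10⁻¹⁴, -4.33×10⁻¹⁵, 9.23×10⁻¹⁵) N.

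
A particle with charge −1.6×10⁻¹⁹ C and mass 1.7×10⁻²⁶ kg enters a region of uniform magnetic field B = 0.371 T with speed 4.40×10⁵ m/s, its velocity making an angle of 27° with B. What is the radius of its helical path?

v⊥ = v sinθ = 4.40×10⁵·sin27° ≈ 1.998×10⁵ m/s.
r = m v⊥/(|q|B) = (1.7×10⁻²⁶)(1.998×10⁵)/((1.6×10⁻¹⁹)(0.371)) ≈ 0.0572 m.

r ≈ 0.0572 m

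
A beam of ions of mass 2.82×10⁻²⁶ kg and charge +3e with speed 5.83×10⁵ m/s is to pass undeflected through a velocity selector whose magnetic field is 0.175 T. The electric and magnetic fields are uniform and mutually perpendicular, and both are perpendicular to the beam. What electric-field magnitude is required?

For straight-line motion qE = qvB, so E = vB.
E = 5.83×10⁵ × 0.175 = 1.02×10⁵ V/m.

E = 1.02×10⁵ V/m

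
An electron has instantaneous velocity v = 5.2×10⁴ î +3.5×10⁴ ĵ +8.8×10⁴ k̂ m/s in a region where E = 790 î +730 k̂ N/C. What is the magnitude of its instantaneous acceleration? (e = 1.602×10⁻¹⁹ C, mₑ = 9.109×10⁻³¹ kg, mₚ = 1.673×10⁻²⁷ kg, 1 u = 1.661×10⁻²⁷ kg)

|a| ≈ 1.89×10¹⁴ m/s²

Only an electric field acts, so F = qE = (−1.602×10⁻¹⁹ C)·(790, 0, 730) = (-1.27×10⁻¹⁶, 0, -1.17×10⁻¹⁶) N.
|a| = |F|/m = 1.723×10⁻¹⁶/9.109×10⁻³¹ ≈ 1.89×10¹⁴ m/s².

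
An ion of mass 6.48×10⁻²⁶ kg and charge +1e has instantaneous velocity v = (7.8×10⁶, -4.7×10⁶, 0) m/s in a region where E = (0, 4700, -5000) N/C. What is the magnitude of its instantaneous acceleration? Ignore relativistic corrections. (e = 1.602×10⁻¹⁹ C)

|a| ≈ 1.70×10¹⁰ m/s²

Only an electric field acts, so F = qE = (1.602×10⁻¹⁹ C)·(0, 4700, -5000) = (0, 7.53×10⁻¹⁶, -8.01×10⁻¹⁶) N.
|a| = |F|/m = 1.099×10⁻¹⁵/6.48×10⁻²⁶ ≈ 1.70×10¹⁰ m/s².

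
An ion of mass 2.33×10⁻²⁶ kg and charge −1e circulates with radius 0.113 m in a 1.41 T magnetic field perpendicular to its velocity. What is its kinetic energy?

v = |q|Br/m, then KE = ½mv² = (qBr)²/(2m).
v = (1.602×10⁻¹⁹)(1.41)(0.113)/2.33×10⁻²⁶ ≈ 1.095×10⁶ m/s.
KE = ½(2.33×10⁻²⁶)(1.095×10⁶)² ≈ 1.40×10⁻¹⁴ J = 8.73×10⁴ eV.

KE ≈ 8.73×10⁴ eV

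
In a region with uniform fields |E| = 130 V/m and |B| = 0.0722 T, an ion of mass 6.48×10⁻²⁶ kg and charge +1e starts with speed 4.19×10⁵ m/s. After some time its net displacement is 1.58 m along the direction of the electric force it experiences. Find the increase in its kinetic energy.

ΔKE ≈ 3.29×10⁻¹⁷ J

The magnetic force is always ⟂ v and does no work; only the electric force changes KE.
ΔKE = F_E · d = |q|E d = (1.602×10⁻¹⁹)(130)(1.58) ≈ 3.29×10⁻¹⁷ J.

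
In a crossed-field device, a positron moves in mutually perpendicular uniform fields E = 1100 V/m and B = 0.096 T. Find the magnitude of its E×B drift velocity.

The E×B drift speed is v_d = E/B.
v_d = 1100/0.096 = 1.1×10⁴ m/s.

v_d ≈ 1.1×10⁴ m/s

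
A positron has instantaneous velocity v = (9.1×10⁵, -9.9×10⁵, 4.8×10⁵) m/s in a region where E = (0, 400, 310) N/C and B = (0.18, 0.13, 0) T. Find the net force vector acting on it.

v×B = (-6.24×10⁴, 8.64×10⁴, 2.96×10⁵) N/C.
E + v×B = (-6.24×10⁴, 8.68×10⁴, 2.97×10⁵) N/C.
F = q(E + v×B) = (1.602×10⁻¹⁹ C)·(-6.24×10⁴, 8.68×10⁴, 2.97×10⁵) = (-1.00×10⁻¹⁴, 1.39×10⁻¹⁴, 4.75×10⁻¹⁴) N.

F ≈ (-1.00×10⁻¹⁴, 1.39×10⁻¹⁴, 4.75×10⁻¹⁴) N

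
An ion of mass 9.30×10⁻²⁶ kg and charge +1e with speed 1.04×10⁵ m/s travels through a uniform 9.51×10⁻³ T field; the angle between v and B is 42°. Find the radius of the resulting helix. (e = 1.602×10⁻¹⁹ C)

v⊥ = v sinθ = 1.04×10⁵·sin42° ≈ 6.959×10⁴ m/s.
r = m v⊥/(|q|B) = (9.30×10⁻²⁶)(6.959×10⁴)/((1.602×10⁻¹⁹)(9.51×10⁻³)) ≈ 4.25 m.

r ≈ 4.25 m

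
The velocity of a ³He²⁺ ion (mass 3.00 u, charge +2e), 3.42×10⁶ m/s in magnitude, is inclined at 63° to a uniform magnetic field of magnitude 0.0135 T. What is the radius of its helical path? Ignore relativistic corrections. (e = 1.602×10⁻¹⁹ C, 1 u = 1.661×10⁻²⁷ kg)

v⊥ = v sinθ = 3.42×10⁶·sin63° ≈ 3.047×10⁶ m/s.
r = m v⊥/(|q|B) = (4.983×10⁻²⁷)(3.047×10⁶)/((3.204×10⁻¹⁹)(0.0135)) ≈ 3.51 m.

r ≈ 3.51 m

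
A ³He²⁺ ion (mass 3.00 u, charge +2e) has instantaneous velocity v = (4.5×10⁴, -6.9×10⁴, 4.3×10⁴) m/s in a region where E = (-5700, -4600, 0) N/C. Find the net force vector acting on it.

Only an electric field acts, so F = qE = (3.204×10⁻¹⁹ C)·(-5700, -4600, 0) = (-1.83×10⁻¹⁵, -1.47×10⁻¹⁵, 0) N.

F ≈ (-1.83×10⁻¹⁵, -1.47×10⁻¹⁵, 0) N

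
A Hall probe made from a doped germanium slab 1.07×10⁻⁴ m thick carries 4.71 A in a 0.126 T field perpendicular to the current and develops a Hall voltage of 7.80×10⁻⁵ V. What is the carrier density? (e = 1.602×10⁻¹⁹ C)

n ≈ 4.44×10²⁶ m⁻³

From V_H = IB/(n e t), n = IB/(V_H e t).
n = (4.71)(0.126)/((7.80×10⁻⁵)(1.602×10⁻¹⁹)(1.07×10⁻⁴)) ≈ 4.44×10²⁶ m⁻³.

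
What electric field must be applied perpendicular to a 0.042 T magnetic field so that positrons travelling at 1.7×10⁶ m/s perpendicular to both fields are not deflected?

For straight-line motion qE = qvB, so E = vB.
E = 1.7×10⁶ × 0.042 = 7.1×10⁴ V/m.

E = 7.1×10⁴ V/m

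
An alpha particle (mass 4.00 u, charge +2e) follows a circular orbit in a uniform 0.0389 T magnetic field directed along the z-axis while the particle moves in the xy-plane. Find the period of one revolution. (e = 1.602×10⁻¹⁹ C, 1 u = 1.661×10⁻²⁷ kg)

T ≈ 3.35×10⁻⁶ s

The cyclotron period depends only on m, q, B: T = 2πm/(|q|B).
T = 2π(6.644×10⁻²⁷)/((3.204×10⁻¹⁹)(0.0389)) ≈ 3.35×10⁻⁶ s.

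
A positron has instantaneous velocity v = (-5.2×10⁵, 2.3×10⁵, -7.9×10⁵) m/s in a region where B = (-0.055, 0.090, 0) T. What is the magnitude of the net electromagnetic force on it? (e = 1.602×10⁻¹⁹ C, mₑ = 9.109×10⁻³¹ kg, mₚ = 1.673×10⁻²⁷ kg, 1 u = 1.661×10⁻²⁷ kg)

|F| ≈ 1.44×10⁻¹⁴ N

v×B = (7.11×10⁴, 4.34×10⁴, -3.42×10⁴) N/C.
F = q v×B = (1.602×10⁻¹⁹ C)·(7.11×10⁴, 4.34×10⁴, -3.42×10⁴) = (1.14×10⁻¹⁴, 6.96×10⁻¹⁵, -5.47×10⁻¹⁵) N.
|F| = 1.44×10⁻¹⁴ N.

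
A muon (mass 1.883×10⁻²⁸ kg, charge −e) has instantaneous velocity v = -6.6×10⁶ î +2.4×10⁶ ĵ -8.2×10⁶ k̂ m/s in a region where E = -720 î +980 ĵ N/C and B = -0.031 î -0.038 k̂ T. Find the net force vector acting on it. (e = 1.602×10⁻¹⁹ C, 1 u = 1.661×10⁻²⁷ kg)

F ≈ (1.47×10⁻¹⁴, -7.02×10⁻¹⁶, -1.19×10⁻¹⁴) N

v×B = (-9.12×10⁴, 3400, 7.44×10⁴) N/C.
E + v×B = (-9.19×10⁴, 4380, 7.44×10⁴) N/C.
F = q(E + v×B) = (−1.602×10⁻¹⁹ C)·(-9.19×10⁴, 4380, 7.44×10⁴) = (1.47×10⁻¹⁴, -7.02×10⁻¹⁶, -1.19×10⁻¹⁴) N.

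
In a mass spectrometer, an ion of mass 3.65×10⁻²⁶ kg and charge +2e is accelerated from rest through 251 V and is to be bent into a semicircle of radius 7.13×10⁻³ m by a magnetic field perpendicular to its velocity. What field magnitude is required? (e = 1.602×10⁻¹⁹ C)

v = √(2|q|V/m) = √(2·3.204×10⁻¹⁹·251/3.65×10⁻²⁶) ≈ 6.638×10⁴ m/s.
B = mv/(|q|r) = (3.65×10⁻²⁶)(6.638×10⁴)/((3.204×10⁻¹⁹)(7.13×10⁻³)) ≈ 1.06 T.

B ≈ 1.06 T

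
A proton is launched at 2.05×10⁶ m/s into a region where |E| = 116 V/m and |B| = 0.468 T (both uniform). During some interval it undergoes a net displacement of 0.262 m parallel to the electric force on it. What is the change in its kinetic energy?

ΔKE ≈ 4.87×10⁻¹⁸ J

The magnetic force is always ⟂ v and does no work; only the electric force changes KE.
ΔKE = F_E · d = |q|E d = (1.602×10⁻¹⁹)(116)(0.262) ≈ 4.87×10⁻¹⁸ J.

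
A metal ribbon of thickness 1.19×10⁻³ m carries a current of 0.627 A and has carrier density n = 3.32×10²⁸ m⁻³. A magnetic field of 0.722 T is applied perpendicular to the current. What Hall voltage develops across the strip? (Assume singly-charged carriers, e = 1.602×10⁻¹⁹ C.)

V_H ≈ 7.15×10⁻⁸ V

V_H = IB/(n e t).
V_H = (0.627)(0.722)/((3.32×10²⁸)(1.602×10⁻¹⁹)(1.19×10⁻³)) ≈ 7.15×10⁻⁸ V.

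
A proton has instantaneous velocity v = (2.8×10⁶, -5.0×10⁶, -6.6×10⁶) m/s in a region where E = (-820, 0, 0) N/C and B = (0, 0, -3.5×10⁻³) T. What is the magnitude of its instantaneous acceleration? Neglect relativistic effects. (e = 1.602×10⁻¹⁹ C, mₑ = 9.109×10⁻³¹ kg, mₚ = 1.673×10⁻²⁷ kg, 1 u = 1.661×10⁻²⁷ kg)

|a| ≈ 1.85×10¹² m/s²

v×B = (1.75×10⁴, 9800, 0) N/C.
E + v×B = (1.67×10⁴, 9800, 0) N/C.
F = q(E + v×B) = (1.602×10⁻¹⁹ C)·(1.67×10⁴, 9800, 0) = (2.67×10⁻¹⁵, 1.57×10⁻¹⁵, 0) N.
|a| = |F|/m = 3.099×10⁻¹⁵/1.673×10⁻²⁷ ≈ 1.85×10¹² m/s².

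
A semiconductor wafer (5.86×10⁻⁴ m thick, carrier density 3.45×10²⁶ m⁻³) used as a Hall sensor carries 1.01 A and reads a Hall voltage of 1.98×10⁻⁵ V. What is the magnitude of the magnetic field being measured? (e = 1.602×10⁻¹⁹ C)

B ≈ 0.635 T

From V_H = IB/(n e t), B = V_H n e t / I.
B = (1.98×10⁻⁵)(3.45×10²⁶)(1.602×10⁻¹⁹)(5.86×10⁻⁴)/1.01 ≈ 0.635 T.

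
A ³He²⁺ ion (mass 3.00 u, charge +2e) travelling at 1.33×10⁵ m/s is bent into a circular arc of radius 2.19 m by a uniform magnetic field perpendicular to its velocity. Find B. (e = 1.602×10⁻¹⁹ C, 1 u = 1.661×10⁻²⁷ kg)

From |q|vB = mv²/r, B = mv/(|q|r).
B = (4.983×10⁻²⁷)(1.33×10⁵)/((3.204×10⁻¹⁹)(2.19)) ≈ 9.45×10⁻⁴ T.

B ≈ 9.45×10⁻⁴ T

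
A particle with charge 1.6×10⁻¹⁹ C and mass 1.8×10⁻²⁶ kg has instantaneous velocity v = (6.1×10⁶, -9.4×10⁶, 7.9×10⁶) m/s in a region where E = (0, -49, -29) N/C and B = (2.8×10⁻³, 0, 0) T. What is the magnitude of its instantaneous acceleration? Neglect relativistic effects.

|a| ≈ 3.05×10¹¹ m/s²

v×B = (0, 2.21×10⁴, 2.63×10⁴) N/C.
E + v×B = (0, 2.21×10⁴, 2.63×10⁴) N/C.
F = q(E + v×B) = (1.6×10⁻¹⁹ C)·(0, 2.21×10⁴, 2.63×10⁴) = (0, 3.53×10⁻¹⁵, 4.21×10⁻¹⁵) N.
|a| = |F|/m = 5.492×10⁻¹⁵/1.8×10⁻²⁶ ≈ 3.05×10¹¹ m/s².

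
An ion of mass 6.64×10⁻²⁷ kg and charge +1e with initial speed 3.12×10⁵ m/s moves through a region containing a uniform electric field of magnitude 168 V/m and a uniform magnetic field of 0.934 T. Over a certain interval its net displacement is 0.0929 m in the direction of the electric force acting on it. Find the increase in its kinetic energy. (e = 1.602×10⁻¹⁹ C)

ΔKE ≈ 2.50×10⁻¹⁸ J

The magnetic force is always ⟂ v and does no work; only the electric force changes KE.
ΔKE = F_E · d = |q|E d = (1.602×10⁻¹⁹)(168)(0.0929) ≈ 2.50×10⁻¹⁸ J.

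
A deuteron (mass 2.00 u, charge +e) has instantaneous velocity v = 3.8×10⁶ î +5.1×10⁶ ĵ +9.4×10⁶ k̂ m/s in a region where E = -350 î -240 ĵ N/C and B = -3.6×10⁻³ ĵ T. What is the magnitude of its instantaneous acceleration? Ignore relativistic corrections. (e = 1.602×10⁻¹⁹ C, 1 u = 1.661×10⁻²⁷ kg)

|a| ≈ 1.74×10¹² m/s²

v×B = (3.38×10⁴, 0, -1.37×10⁴) N/C.
E + v×B = (3.35×10⁴, -240, -1.37×10⁴) N/C.
F = q(E + v×B) = (1.602×10⁻¹⁹ C)·(3.35×10⁴, -240, -1.37×10⁴) = (5.37×10⁻¹⁵, -3.84×10⁻¹⁷, -2.19×10⁻¹⁵) N.
|a| = |F|/m = 5.796×10⁻¹⁵/3.322×10⁻²⁷ ≈ 1.74×10¹² m/s².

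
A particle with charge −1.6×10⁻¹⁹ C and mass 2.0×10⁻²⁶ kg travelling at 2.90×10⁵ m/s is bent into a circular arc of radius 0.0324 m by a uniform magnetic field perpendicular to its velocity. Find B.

B ≈ 1.12 T

From |q|vB = mv²/r, B = mv/(|q|r).
B = (2.0×10⁻²⁶)(2.90×10⁵)/((1.6×10⁻¹⁹)(0.0324)) ≈ 1.12 T.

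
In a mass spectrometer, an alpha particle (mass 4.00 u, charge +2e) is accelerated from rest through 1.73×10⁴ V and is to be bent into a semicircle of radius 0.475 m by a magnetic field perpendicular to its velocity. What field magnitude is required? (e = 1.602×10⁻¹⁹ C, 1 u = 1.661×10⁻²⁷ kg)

v = √(2|q|V/m) = √(2·3.204×10⁻¹⁹·1.73×10⁴/6.644×10⁻²⁷) ≈ 1.292×10⁶ m/s.
B = mv/(|q|r) = (6.644×10⁻²⁷)(1.292×10⁶)/((3.204×10⁻¹⁹)(0.475)) ≈ 0.0564 T.

B ≈ 0.0564 T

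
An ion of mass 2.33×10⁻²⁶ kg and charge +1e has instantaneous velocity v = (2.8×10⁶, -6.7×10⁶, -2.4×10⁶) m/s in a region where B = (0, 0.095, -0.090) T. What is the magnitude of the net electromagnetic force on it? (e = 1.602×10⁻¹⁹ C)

|F| ≈ 1.45×10⁻¹³ N

v×B = (8.31×10⁵, 2.52×10⁵, 2.66×10⁵) N/C.
F = q v×B = (1.602×10⁻¹⁹ C)·(8.31×10⁵, 2.52×10⁵, 2.66×10⁵) = (1.33×10⁻¹³, 4.04×10⁻¹⁴, 4.26×10⁻¹⁴) N.
|F| = 1.45×10⁻¹³ N.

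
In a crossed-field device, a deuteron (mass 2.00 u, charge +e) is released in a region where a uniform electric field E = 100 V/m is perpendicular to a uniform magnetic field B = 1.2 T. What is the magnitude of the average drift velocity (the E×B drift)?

In crossed fields the guiding centre drifts at v_d = |E×B|/B² = E/B, independent of charge and mass.
v_d = 100/1.2 = 83 m/s.

v_d ≈ 83 m/s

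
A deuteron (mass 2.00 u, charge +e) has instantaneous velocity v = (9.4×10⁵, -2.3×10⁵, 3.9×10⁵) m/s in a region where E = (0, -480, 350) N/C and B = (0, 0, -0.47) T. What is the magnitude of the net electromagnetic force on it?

|F| ≈ 7.28×10⁻¹⁴ N

v×B = (1.08×10⁵, 4.42×10⁵, 0) N/C.
E + v×B = (1.08×10⁵, 4.41×10⁵, 350) N/C.
F = q(E + v×B) = (1.602×10⁻¹⁹ C)·(1.08×10⁵, 4.41×10⁵, 350) = (1.73×10⁻¹⁴, 7.07×10⁻¹⁴, 5.61×10⁻¹⁷) N.
|F| = 7.28×10⁻¹⁴ N.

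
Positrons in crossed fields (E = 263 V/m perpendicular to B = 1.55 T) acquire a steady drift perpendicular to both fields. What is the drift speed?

The E×B drift speed is v_d = E/B.
v_d = 263/1.55 = 170 m/s.

v_d ≈ 170 m/s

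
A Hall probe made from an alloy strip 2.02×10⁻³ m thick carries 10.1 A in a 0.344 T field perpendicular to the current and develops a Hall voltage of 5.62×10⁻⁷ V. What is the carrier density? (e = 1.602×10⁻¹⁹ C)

n ≈ 1.91×10²⁸ m⁻³

From V_H = IB/(n e t), n = IB/(V_H e t).
n = (10.1)(0.344)/((5.62×10⁻⁷)(1.602×10⁻¹⁹)(2.02×10⁻³)) ≈ 1.91×10²⁸ m⁻³.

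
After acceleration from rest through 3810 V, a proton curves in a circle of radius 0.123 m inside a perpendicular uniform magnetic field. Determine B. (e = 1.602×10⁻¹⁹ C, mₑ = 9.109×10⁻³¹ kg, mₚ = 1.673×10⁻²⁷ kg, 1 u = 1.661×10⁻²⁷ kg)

v = √(2|q|V/m) = √(2·1.602×10⁻¹⁹·3810/1.673×10⁻²⁷) ≈ 8.542×10⁵ m/s.
B = mv/(|q|r) = (1.673×10⁻²⁷)(8.542×10⁵)/((1.602×10⁻¹⁹)(0.123)) ≈ 0.0725 T.

B ≈ 0.0725 T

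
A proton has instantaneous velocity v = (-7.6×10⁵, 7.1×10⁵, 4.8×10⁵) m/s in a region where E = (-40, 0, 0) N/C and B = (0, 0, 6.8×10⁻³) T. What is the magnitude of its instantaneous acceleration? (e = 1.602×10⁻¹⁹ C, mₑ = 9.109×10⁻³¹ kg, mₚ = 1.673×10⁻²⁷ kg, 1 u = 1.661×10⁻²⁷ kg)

v×B = (4830, 5170, 0) N/C.
E + v×B = (4790, 5170, 0) N/C.
F = q(E + v×B) = (1.602×10⁻¹⁹ C)·(4790, 5170, 0) = (7.67×10⁻¹⁶, 8.28×10⁻¹⁶, 0) N.
|a| = |F|/m = 1.129×10⁻¹⁵/1.673×10⁻²⁷ ≈ 6.75×10¹¹ m/s².

|a| ≈ 6.75×10¹¹ m/s²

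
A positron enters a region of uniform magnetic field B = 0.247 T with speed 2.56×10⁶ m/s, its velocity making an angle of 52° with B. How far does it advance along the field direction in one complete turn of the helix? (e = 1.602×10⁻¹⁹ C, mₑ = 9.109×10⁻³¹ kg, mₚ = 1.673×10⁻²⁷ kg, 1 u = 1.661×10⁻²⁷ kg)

p ≈ 2.28×10⁻⁴ m

v∥ = v cosθ = 2.56×10⁶·cos52° ≈ 1.576×10⁶ m/s.
T = 2πm/(|q|B) = 2π(9.109×10⁻³¹)/((1.602×10⁻¹⁹)(0.247)) ≈ 1.446×10⁻¹⁰ s.
pitch = v∥ T = (1.576×10⁶)(1.446×10⁻¹⁰) ≈ 2.28×10⁻⁴ m.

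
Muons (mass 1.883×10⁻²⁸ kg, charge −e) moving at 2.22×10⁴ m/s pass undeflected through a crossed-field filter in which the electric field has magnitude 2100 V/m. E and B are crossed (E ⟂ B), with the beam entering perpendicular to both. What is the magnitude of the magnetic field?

Balance of forces in the selector: qE = qvB ⇒ B = E/v.
B = 2100/2.22×10⁴ = 0.0946 T.

B = 0.0946 T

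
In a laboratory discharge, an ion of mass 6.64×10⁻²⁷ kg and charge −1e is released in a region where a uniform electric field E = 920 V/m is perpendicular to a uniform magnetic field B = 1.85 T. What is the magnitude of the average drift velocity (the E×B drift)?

v_d ≈ 497 m/s

The E×B drift speed is v_d = E/B.
v_d = 920/1.85 = 497 m/s.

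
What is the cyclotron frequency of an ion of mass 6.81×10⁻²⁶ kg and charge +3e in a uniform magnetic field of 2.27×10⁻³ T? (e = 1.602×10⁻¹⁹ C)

f = |q|B/(2πm).
f = (4.806×10⁻¹⁹)(2.27×10⁻³)/(2π·6.81×10⁻²⁶) ≈ 2550 Hz.

f ≈ 2550 Hz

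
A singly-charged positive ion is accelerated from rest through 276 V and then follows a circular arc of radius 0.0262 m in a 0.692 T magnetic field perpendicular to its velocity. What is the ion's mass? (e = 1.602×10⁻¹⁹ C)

m ≈ 9.54×10⁻²⁶ kg

Combine |q|V = ½mv² and r = mv/(|q|B): eliminate v to get m = qB²r²/(2V).
m = (1.602×10⁻¹⁹)(0.692)²(0.0262)²/(2·276) ≈ 9.54×10⁻²⁶ kg.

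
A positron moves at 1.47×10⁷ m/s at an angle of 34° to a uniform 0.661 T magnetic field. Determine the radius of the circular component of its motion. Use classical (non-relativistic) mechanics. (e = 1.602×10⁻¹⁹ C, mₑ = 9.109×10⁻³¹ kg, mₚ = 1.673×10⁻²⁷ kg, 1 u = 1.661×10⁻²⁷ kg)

v⊥ = v sinθ = 1.47×10⁷·sin34° ≈ 8.220×10⁶ m/s.
r = m v⊥/(|q|B) = (9.109×10⁻³¹)(8.220×10⁶)/((1.602×10⁻¹⁹)(0.661)) ≈ 7.07×10⁻⁵ m.

r ≈ 7.07×10⁻⁵ m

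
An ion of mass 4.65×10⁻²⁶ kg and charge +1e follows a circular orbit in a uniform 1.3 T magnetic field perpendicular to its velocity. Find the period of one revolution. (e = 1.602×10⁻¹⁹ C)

T ≈ 1.4×10⁻⁶ s

The cyclotron period depends only on m, q, B: T = 2πm/(|q|B).
T = 2π(4.65×10⁻²⁶)/((1.602×10⁻¹⁹)(1.3)) ≈ 1.4×10⁻⁶ s.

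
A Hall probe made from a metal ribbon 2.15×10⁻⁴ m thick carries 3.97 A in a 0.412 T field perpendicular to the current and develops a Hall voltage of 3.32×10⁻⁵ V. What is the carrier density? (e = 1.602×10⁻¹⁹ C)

n ≈ 1.43×10²⁷ m⁻³

From V_H = IB/(n e t), n = IB/(V_H e t).
n = (3.97)(0.412)/((3.32×10⁻⁵)(1.602×10⁻¹⁹)(2.15×10⁻⁴)) ≈ 1.43×10²⁷ m⁻³.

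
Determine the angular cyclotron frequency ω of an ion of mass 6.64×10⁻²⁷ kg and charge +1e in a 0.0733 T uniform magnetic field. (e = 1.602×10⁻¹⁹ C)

ω ≈ 1.77×10⁶ rad/s

ω = |q|B/m.
ω = (1.602×10⁻¹⁹)(0.0733)/6.64×10⁻²⁷ ≈ 1.77×10⁶ rad/s.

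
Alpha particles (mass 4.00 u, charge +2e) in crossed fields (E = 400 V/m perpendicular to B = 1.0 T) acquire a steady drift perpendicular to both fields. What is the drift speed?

v_d ≈ 400 m/s

The E×B drift speed is v_d = E/B.
v_d = 400/1.0 = 400 m/s.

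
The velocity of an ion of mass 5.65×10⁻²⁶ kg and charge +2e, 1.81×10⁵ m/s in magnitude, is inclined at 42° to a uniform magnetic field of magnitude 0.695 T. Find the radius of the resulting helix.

v⊥ = v sinθ = 1.81×10⁵·sin42° ≈ 1.211×10⁵ m/s.
r = m v⊥/(|q|B) = (5.65×10⁻²⁶)(1.211×10⁵)/((3.204×10⁻¹⁹)(0.695)) ≈ 0.0307 m.

r ≈ 0.0307 m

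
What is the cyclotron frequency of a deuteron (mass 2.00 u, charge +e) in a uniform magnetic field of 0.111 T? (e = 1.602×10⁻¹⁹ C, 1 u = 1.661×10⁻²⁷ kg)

f ≈ 8.52×10⁵ Hz

f = |q|B/(2πm).
f = (1.602×10⁻¹⁹)(0.111)/(2π·3.322×10⁻²⁷) ≈ 8.52×10⁵ Hz.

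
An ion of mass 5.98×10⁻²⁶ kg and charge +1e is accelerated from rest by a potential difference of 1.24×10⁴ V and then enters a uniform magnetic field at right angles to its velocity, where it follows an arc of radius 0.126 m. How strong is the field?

B ≈ 0.764 T

v = √(2|q|V/m) = √(2·1.602×10⁻¹⁹·1.24×10⁴/5.98×10⁻²⁶) ≈ 2.578×10⁵ m/s.
B = mv/(|q|r) = (5.98×10⁻²⁶)(2.578×10⁵)/((1.602×10⁻¹⁹)(0.126)) ≈ 0.764 T.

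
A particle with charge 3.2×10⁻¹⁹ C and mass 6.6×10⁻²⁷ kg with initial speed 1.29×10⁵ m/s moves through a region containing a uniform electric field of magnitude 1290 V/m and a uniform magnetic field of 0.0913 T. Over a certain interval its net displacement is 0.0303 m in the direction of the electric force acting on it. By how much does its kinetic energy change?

The magnetic force is always ⟂ v and does no work; only the electric force changes KE.
ΔKE = F_E · d = |q|E d = (3.2×10⁻¹⁹)(1290)(0.0303) ≈ 1.25×10⁻¹⁷ J.

ΔKE ≈ 1.25×10⁻¹⁷ J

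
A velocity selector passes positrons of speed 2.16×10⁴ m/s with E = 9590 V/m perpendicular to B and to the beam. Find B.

B = 0.444 T

Balance of forces in the selector: qE = qvB ⇒ B = E/v.
B = 9590/2.16×10⁴ = 0.444 T.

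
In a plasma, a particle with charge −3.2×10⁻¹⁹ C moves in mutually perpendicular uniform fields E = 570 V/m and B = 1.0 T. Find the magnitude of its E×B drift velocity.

v_d ≈ 570 m/s

In crossed fields the guiding centre drifts at v_d = |E×B|/B² = E/B, independent of charge and mass.
v_d = 570/1.0 = 570 m/s.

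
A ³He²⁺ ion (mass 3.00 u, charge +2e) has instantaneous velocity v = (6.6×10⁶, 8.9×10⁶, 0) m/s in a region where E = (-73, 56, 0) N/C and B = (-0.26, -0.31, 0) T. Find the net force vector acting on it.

F ≈ (-2.34×10⁻¹⁷, 1.79×10⁻¹⁷, 8.59×10⁻¹⁴) N

v×B = (0, 0, 2.68×10⁵) N/C.
E + v×B = (-73.0, 56.0, 2.68×10⁵) N/C.
F = q(E + v×B) = (3.204×10⁻¹⁹ C)·(-73.0, 56.0, 2.68×10⁵) = (-2.34×10⁻¹⁷, 1.79×10⁻¹⁷, 8.59×10⁻¹⁴) N.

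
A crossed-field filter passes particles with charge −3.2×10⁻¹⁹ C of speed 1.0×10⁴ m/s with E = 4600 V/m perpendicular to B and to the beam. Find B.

B = 0.46 T

Balance of forces in the selector: qE = qvB ⇒ B = E/v.
B = 4600/1.0×10⁴ = 0.46 T.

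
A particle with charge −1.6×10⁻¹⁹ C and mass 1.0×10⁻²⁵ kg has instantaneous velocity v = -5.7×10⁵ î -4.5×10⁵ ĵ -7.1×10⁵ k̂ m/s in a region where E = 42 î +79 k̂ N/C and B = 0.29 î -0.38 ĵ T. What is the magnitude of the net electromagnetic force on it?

v×B = (-2.70×10⁵, -2.06×10⁵, 3.47×10⁵) N/C.
E + v×B = (-2.70×10⁵, -2.06×10⁵, 3.47×10⁵) N/C.
F = q(E + v×B) = (−1.6×10⁻¹⁹ C)·(-2.70×10⁵, -2.06×10⁵, 3.47×10⁵) = (4.32×10⁻¹⁴, 3.29×10⁻¹⁴, -5.55×10⁻¹⁴) N.
|F| = 7.77×10⁻¹⁴ N.

|F| ≈ 7.77×10⁻¹⁴ N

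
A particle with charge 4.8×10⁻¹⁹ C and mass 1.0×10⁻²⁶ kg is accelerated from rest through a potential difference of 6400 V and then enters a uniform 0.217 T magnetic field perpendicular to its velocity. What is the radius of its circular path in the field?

r ≈ 0.0753 m

Acceleration: |q|V = ½mv² ⇒ v = √(2|q|V/m) = √(2·4.8×10⁻¹⁹·6400/1.0×10⁻²⁶) ≈ 7.838×10⁵ m/s.
In the field: r = mv/(|q|B) = (1.0×10⁻²⁶)(7.838×10⁵)/((4.8×10⁻¹⁹)(0.217)) ≈ 0.0753 m.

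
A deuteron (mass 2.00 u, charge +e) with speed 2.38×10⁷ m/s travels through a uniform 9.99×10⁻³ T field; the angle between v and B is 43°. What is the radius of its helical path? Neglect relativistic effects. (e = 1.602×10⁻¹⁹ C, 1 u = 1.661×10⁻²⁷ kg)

v⊥ = v sinθ = 2.38×10⁷·sin43° ≈ 1.623×10⁷ m/s.
r = m v⊥/(|q|B) = (3.322×10⁻²⁷)(1.623×10⁷)/((1.602×10⁻¹⁹)(9.99×10⁻³)) ≈ 33.7 m.

r ≈ 33.7 m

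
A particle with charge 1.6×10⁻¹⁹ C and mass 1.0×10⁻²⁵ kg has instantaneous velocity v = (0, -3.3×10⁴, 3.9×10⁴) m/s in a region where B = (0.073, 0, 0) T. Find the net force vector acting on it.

F ≈ (0, 4.56×10⁻¹⁶, 3.85×10⁻¹⁶) N

v×B = (0, 2850, 2410) N/C.
F = q v×B = (1.6×10⁻¹⁹ C)·(0, 2850, 2410) = (0, 4.56×10⁻¹⁶, 3.85×10⁻¹⁶) N.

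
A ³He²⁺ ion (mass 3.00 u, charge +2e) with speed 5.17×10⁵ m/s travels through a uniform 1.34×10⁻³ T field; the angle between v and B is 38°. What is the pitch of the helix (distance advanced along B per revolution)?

p ≈ 29.7 m

v∥ = v cosθ = 5.17×10⁵·cos38° ≈ 4.074×10⁵ m/s.
T = 2πm/(|q|B) = 2π(4.983×10⁻²⁷)/((3.204×10⁻¹⁹)(1.34×10⁻³)) ≈ 7.292×10⁻⁵ s.
pitch = v∥ T = (4.074×10⁵)(7.292×10⁻⁵) ≈ 29.7 m.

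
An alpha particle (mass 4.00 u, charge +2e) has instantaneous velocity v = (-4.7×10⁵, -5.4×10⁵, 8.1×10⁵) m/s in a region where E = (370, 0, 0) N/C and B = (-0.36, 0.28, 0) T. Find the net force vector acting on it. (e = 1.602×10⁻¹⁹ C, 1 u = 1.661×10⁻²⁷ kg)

F ≈ (-7.25×10⁻¹⁴, -9.34×10⁻¹⁴, -1.04×10⁻¹³) N

v×B = (-2.27×10⁵, -2.92×10⁵, -3.26×10⁵) N/C.
E + v×B = (-2.26×10⁵, -2.92×10⁵, -3.26×10⁵) N/C.
F = q(E + v×B) = (3.204×10⁻¹⁹ C)·(-2.26×10⁵, -2.92×10⁵, -3.26×10⁵) = (-7.25×10⁻¹⁴, -9.34×10⁻¹⁴, -1.04×10⁻¹³) N.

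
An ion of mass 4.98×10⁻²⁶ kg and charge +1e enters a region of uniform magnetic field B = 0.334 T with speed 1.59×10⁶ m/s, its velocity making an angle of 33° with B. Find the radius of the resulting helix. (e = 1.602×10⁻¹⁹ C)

r ≈ 0.806 m

v⊥ = v sinθ = 1.59×10⁶·sin33° ≈ 8.660×10⁵ m/s.
r = m v⊥/(|q|B) = (4.98×10⁻²⁶)(8.660×10⁵)/((1.602×10⁻¹⁹)(0.334)) ≈ 0.806 m.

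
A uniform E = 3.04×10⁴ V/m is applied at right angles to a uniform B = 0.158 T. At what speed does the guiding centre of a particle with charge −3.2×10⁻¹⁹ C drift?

v_d ≈ 1.92×10⁵ m/s

In crossed fields the guiding centre drifts at v_d = |E×B|/B² = E/B, independent of charge and mass.
v_d = 3.04×10⁴/0.158 = 1.92×10⁵ m/s.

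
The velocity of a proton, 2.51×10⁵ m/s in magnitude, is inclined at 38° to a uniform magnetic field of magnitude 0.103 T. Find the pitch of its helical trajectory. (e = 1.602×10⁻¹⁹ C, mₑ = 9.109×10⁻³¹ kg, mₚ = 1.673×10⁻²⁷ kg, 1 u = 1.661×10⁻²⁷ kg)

v∥ = v cosθ = 2.51×10⁵·cos38° ≈ 1.978×10⁵ m/s.
T = 2πm/(|q|B) = 2π(1.673×10⁻²⁷)/((1.602×10⁻¹⁹)(0.103)) ≈ 6.371×10⁻⁷ s.
pitch = v∥ T = (1.978×10⁵)(6.371×10⁻⁷) ≈ 0.126 m.

p ≈ 0.126 m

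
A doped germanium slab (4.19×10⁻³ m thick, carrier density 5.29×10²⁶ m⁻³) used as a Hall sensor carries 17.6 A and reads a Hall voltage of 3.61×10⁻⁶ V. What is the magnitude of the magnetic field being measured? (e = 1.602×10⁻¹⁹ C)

From V_H = IB/(n e t), B = V_H n e t / I.
B = (3.61×10⁻⁶)(5.29×10²⁶)(1.602×10⁻¹⁹)(4.19×10⁻³)/17.6 ≈ 0.0728 T.

B ≈ 0.0728 T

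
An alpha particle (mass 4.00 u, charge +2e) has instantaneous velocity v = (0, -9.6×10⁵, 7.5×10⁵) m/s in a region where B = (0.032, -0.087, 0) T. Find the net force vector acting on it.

F ≈ (2.09×10⁻¹⁴, 7.69×10⁻¹⁵, 9.84×10⁻¹⁵) N

v×B = (6.52×10⁴, 2.40×10⁴, 3.07×10⁴) N/C.
F = q v×B = (3.204×10⁻¹⁹ C)·(6.52×10⁴, 2.40×10⁴, 3.07×10⁴) = (2.09×10⁻¹⁴, 7.69×10⁻¹⁵, 9.84×10⁻¹⁵) N.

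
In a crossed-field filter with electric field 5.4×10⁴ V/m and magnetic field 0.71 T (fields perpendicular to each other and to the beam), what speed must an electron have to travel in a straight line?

Straight-line motion ⇒ electric and magnetic forces cancel, so E = vB.
v = E/B = 5.4×10⁴/0.71 = 7.6×10⁴ m/s.

v = 7.6×10⁴ m/s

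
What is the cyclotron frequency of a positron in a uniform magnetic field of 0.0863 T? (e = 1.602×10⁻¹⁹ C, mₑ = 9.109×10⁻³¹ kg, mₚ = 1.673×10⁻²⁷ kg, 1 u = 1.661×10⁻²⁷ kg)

f ≈ 2.42×10⁹ Hz

f = |q|B/(2πm).
f = (1.602×10⁻¹⁹)(0.0863)/(2π·9.109×10⁻³¹) ≈ 2.42×10⁹ Hz.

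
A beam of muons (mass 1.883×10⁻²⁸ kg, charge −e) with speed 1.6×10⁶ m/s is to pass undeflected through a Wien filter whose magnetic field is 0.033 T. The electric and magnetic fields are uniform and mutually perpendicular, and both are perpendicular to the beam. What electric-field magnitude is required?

E = 5.3×10⁴ V/m

For straight-line motion qE = qvB, so E = vB.
E = 1.6×10⁶ × 0.033 = 5.3×10⁴ V/m.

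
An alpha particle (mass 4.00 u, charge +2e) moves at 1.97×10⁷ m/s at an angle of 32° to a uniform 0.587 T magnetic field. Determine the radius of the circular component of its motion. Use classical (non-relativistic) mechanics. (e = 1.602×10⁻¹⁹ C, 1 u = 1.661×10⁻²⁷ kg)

v⊥ = v sinθ = 1.97×10⁷·sin32° ≈ 1.044×10⁷ m/s.
r = m v⊥/(|q|B) = (6.644×10⁻²⁷)(1.044×10⁷)/((3.204×10⁻¹⁹)(0.587)) ≈ 0.369 m.

r ≈ 0.369 m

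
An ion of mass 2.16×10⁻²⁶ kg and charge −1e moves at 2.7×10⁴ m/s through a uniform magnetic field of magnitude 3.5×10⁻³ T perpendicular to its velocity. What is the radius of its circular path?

r ≈ 1.0 m

The magnetic force provides the centripetal force: |q|vB = mv²/r.
r = mv/(|q|B) = (2.16×10⁻²⁶)(2.7×10⁴)/((1.602×10⁻¹⁹)(3.5×10⁻³)) ≈ 1.0 m.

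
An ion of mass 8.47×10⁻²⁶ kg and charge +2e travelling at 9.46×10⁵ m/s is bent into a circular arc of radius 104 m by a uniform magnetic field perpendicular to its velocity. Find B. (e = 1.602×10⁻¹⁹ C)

B ≈ 2.40×10⁻³ T

From |q|vB = mv²/r, B = mv/(|q|r).
B = (8.47×10⁻²⁶)(9.46×10⁵)/((3.204×10⁻¹⁹)(104)) ≈ 2.40×10⁻³ T.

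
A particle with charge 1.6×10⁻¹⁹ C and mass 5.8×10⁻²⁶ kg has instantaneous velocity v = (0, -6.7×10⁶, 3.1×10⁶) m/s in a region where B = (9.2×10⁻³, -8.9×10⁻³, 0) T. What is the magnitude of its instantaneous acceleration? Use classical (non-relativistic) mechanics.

v×B = (2.76×10⁴, 2.85×10⁴, 6.16×10⁴) N/C.
F = q v×B = (1.6×10⁻¹⁹ C)·(2.76×10⁴, 2.85×10⁴, 6.16×10⁴) = (4.41×10⁻¹⁵, 4.56×10⁻¹⁵, 9.86×10⁻¹⁵) N.
|a| = |F|/m = 1.173×10⁻¹⁴/5.8×10⁻²⁶ ≈ 2.02×10¹¹ m/s².

|a| ≈ 2.02×10¹¹ m/s²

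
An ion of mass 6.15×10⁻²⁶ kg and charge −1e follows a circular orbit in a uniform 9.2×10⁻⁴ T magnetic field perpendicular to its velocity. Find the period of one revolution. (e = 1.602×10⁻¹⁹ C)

T ≈ 2.6×10⁻³ s

The cyclotron period depends only on m, q, B: T = 2πm/(|q|B).
T = 2π(6.15×10⁻²⁶)/((1.602×10⁻¹⁹)(9.2×10⁻⁴)) ≈ 2.6×10⁻³ s.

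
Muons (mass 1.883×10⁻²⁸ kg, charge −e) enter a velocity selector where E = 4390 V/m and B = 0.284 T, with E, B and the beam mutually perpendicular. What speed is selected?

v = 1.55×10⁴ m/s

For undeflected motion the electric and magnetic forces balance: qE = qvB.
v = E/B = 4390/0.284 = 1.55×10⁴ m/s.
The result is independent of the particle's charge and mass.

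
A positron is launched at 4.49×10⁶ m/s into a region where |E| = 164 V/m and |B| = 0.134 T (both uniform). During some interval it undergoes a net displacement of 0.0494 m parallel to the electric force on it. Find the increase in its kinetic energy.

The magnetic force is always ⟂ v and does no work; only the electric force changes KE.
ΔKE = F_E · d = |q|E d = (1.602×10⁻¹⁹)(164)(0.0494) ≈ 1.30×10⁻¹⁸ J.

ΔKE ≈ 1.30×10⁻¹⁸ J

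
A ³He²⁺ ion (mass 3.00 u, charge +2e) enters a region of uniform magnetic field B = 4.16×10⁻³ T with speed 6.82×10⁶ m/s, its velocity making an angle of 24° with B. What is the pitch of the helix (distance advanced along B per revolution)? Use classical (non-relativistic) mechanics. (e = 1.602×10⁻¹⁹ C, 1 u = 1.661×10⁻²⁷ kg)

p ≈ 146 m

v∥ = v cosθ = 6.82×10⁶·cos24° ≈ 6.230×10⁶ m/s.
T = 2πm/(|q|B) = 2π(4.983×10⁻²⁷)/((3.204×10⁻¹⁹)(4.16×10⁻³)) ≈ 2.349×10⁻⁵ s.
pitch = v∥ T = (6.230×10⁶)(2.349×10⁻⁵) ≈ 146 m.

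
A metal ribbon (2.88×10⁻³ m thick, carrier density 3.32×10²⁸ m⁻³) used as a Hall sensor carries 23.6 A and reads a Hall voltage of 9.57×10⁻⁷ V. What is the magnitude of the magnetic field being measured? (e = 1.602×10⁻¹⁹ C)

B ≈ 0.621 T

From V_H = IB/(n e t), B = V_H n e t / I.
B = (9.57×10⁻⁷)(3.32×10²⁸)(1.602×10⁻¹⁹)(2.88×10⁻³)/23.6 ≈ 0.621 T.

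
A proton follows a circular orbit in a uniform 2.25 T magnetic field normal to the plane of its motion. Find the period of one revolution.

T ≈ 2.92×10⁻⁸ s

The cyclotron period depends only on m, q, B: T = 2πm/(|q|B).
T = 2π(1.673×10⁻²⁷)/((1.602×10⁻¹⁹)(2.25)) ≈ 2.92×10⁻⁸ s.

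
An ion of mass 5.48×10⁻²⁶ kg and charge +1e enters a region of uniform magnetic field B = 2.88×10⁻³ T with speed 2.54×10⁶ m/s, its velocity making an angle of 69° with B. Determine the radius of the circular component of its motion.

r ≈ 282 m

v⊥ = v sinθ = 2.54×10⁶·sin69° ≈ 2.371×10⁶ m/s.
r = m v⊥/(|q|B) = (5.48×10⁻²⁶)(2.371×10⁶)/((1.602×10⁻¹⁹)(2.88×10⁻³)) ≈ 282 m.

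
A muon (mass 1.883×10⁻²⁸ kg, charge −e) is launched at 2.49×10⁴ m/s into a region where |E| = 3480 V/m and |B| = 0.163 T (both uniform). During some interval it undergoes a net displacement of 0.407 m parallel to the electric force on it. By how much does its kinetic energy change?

The magnetic force is always ⟂ v and does no work; only the electric force changes KE.
ΔKE = F_E · d = |q|E d = (1.602×10⁻¹⁹)(3480)(0.407) ≈ 2.27×10⁻¹⁶ J.

ΔKE ≈ 2.27×10⁻¹⁶ J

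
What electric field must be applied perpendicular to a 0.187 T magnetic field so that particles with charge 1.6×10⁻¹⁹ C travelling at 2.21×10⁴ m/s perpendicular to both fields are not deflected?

For straight-line motion qE = qvB, so E = vB.
E = 2.21×10⁴ × 0.187 = 4130 V/m.

E = 4130 V/m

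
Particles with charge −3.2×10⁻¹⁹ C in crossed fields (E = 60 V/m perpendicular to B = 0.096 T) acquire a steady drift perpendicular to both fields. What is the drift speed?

v_d ≈ 620 m/s

The E×B drift speed is v_d = E/B.
v_d = 60/0.096 = 620 m/s.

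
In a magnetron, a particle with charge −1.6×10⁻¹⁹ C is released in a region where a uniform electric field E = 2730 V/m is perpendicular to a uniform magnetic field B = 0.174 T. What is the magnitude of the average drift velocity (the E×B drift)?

v_d ≈ 1.57×10⁴ m/s

The steady drift has the magnetic force balancing the electric force, so v_d = E/B.
v_d = 2730/0.174 = 1.57×10⁴ m/s.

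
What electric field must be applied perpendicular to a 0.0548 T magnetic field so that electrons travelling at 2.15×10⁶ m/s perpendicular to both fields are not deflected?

E = 1.18×10⁵ V/m

For straight-line motion qE = qvB, so E = vB.
E = 2.15×10⁶ × 0.0548 = 1.18×10⁵ V/m.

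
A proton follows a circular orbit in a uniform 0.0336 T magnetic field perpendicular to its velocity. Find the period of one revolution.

T ≈ 1.95×10⁻⁶ s

The cyclotron period depends only on m, q, B: T = 2πm/(|q|B).
T = 2π(1.673×10⁻²⁷)/((1.602×10⁻¹⁹)(0.0336)) ≈ 1.95×10⁻⁶ s.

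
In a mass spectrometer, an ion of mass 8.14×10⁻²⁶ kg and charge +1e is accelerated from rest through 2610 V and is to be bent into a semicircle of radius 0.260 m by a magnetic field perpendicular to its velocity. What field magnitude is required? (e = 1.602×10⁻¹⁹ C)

v = √(2|q|V/m) = √(2·1.602×10⁻¹⁹·2610/8.14×10⁻²⁶) ≈ 1.014×10⁵ m/s.
B = mv/(|q|r) = (8.14×10⁻²⁶)(1.014×10⁵)/((1.602×10⁻¹⁹)(0.260)) ≈ 0.198 T.

B ≈ 0.198 T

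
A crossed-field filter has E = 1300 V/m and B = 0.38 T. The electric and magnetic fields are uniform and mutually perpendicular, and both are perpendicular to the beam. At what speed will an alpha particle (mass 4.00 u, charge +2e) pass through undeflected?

v = 3400 m/s

Straight-line motion ⇒ electric and magnetic forces cancel, so E = vB.
v = E/B = 1300/0.38 = 3400 m/s.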